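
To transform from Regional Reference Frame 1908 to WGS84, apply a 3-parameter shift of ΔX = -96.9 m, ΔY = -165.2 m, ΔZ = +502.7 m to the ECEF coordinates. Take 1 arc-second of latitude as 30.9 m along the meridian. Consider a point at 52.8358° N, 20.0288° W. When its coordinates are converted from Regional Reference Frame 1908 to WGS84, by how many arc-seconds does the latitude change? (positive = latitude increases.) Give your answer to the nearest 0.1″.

Δφ = 10.7″

sin φ = 0.796908, cos φ = 0.604101, sin λ = -0.342492, cos λ = 0.939521.
North component: ΔN = −sin φ cos λ·ΔX − sin φ sin λ·ΔY + cos φ·ΔZ = −(0.796908)(0.939521)(-96.9) − (0.796908)(-0.342492)(-165.2) + (0.604101)(502.7) = 331.14 m.
1° of latitude spans 3600 × 30.90 = 111240 m, so Δφ = 331.14 / 111240 × 3600 = 10.717″.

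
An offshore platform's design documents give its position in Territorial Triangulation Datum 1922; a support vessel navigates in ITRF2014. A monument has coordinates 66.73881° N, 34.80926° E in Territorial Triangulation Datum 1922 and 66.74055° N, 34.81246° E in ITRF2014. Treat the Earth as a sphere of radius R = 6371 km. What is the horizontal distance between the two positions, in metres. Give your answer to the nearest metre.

Δφ = 66.74055° − 66.73881° = +0.00174°; Δλ = 34.81246° − 34.80926° = +0.00320°.
1° along a meridian = πR/180 = 111195 m.
ΔN = Δφ × 111195 = 193.5 m; ΔE = Δλ × 111195 × cos(66.73881°) = +0.00320 × 111195 × 0.394923 = 140.5 m.
Distance = √(ΔE² + ΔN²) = √(140.5² + 193.5²) = 239.1 m.

239 m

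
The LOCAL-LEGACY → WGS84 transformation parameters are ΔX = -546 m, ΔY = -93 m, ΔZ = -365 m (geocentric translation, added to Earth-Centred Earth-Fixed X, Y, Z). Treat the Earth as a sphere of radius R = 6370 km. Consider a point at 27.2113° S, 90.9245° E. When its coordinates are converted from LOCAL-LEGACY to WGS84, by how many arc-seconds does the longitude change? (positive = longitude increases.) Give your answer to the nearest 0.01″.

Δλ = 19.93″

sin φ = -0.457273, cos φ = 0.889326, sin λ = 0.999870, cos λ = -0.016135.
East component: ΔE = −sin λ·ΔX + cos λ·ΔY = −(0.999870)(-546) + (-0.016135)(-93) = 547.43 m.
1° of latitude spans πR/180 = 111177 m; at latitude φ, 1° of longitude spans that × cos φ = 98873.0 m, so Δλ = 547.43 / 98873.0 × 3600 = 19.932″.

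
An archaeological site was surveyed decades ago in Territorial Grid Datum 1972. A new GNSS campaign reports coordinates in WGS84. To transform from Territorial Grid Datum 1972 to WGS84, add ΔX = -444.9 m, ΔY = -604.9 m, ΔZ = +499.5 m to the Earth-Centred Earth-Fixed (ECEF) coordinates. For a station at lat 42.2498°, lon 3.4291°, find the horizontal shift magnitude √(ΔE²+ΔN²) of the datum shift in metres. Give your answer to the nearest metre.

At φ = 42.2498°, λ = 3.4291°: sin φ = 0.672364, cos φ = 0.740220, sin λ = 0.059813, cos λ = 0.998210.
ΔE = −sin λ·ΔX + cos λ·ΔY = −(0.059813)·(-444.9) + (0.998210)·(-604.9) = -577.21 m.
ΔN = −sin φ cos λ·ΔX − sin φ sin λ·ΔY + cos φ·ΔZ = −(0.672364)(0.998210)(-444.9) − (0.672364)(0.059813)(-604.9) + (0.740220)(499.5) = 692.67 m.
Horizontal magnitude = √(ΔE² + ΔN²) = √((-577.21)² + 692.67²) = 901.64 m.

902 m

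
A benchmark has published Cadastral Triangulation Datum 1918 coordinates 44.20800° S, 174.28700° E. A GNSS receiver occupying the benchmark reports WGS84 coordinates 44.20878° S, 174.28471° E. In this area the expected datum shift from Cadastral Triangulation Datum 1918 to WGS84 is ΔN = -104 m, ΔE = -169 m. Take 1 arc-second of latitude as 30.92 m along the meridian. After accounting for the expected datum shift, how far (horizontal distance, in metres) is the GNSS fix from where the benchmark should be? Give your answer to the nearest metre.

22 m

Observed coordinate differences: Δφ = -0.00078°, Δλ = -0.00229°.
Converting to metres (1° lat = 111312 m, cos φ = 0.716813): observed ΔN = -86.8 m, observed ΔE = -182.7 m.
Subtracting the expected shift leaves a residual of -86.8 − (-104) = 17.2 m north and -182.7 − (-169) = -13.7 m east.
Residual distance = √(17.2² + (-13.7)²) = 22.0 m.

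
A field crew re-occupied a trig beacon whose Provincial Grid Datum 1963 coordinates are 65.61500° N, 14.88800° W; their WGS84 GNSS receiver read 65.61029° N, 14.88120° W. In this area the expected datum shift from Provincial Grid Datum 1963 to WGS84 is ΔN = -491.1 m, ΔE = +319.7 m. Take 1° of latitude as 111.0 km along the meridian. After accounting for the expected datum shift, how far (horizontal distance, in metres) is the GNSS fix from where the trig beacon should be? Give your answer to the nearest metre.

Observed coordinate differences: Δφ = -0.00471°, Δλ = +0.00680°.
Converting to metres (1° lat = 111000 m, cos φ = 0.412866): observed ΔN = -522.8 m, observed ΔE = 311.6 m.
Subtracting the expected shift leaves a residual of -522.8 − (-491.1) = -31.7 m north and 311.6 − (319.7) = -8.1 m east.
Residual distance = √((-31.7)² + (-8.1)²) = 32.7 m.

33 m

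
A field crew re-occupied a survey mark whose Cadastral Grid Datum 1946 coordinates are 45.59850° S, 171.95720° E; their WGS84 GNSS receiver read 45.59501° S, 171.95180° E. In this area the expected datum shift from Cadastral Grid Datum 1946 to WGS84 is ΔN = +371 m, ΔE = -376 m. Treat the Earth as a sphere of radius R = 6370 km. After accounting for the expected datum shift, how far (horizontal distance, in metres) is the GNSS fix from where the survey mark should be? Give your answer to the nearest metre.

Observed coordinate differences: Δφ = +0.00349°, Δλ = -0.00540°.
Converting to metres (1° lat = 111177 m, cos φ = 0.699682): observed ΔN = 388.0 m, observed ΔE = -420.1 m.
Subtracting the expected shift leaves a residual of 388.0 − (371) = 17.0 m north and -420.1 − (-376) = -44.1 m east.
Residual distance = √(17.0² + (-44.1)²) = 47.2 m.

47 m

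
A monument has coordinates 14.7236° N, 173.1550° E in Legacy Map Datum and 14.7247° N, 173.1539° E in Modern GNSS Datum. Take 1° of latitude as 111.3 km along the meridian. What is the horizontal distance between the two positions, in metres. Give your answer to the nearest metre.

Δφ = 14.7247° − 14.7236° = +0.0011°; Δλ = 173.1539° − 173.1550° = -0.0011°.
ΔN = Δφ × 111300 = 122.4 m; ΔE = Δλ × 111300 × cos(14.7236°) = -0.0011 × 111300 × 0.967163 = -118.4 m.
Distance = √(ΔE² + ΔN²) = √((-118.4)² + 122.4²) = 170.3 m.

170 m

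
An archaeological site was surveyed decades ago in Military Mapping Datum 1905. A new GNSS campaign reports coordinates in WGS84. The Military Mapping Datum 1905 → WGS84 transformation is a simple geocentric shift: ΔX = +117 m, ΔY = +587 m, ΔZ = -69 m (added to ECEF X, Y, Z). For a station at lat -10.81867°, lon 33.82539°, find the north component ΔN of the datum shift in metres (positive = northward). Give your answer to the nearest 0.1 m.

ΔN = 11.8 m

The local north axis is (−sin φ cos λ, −sin φ sin λ, cos φ), giving ΔN = 18.244 + 61.334 − 67.774 = 11.80 m.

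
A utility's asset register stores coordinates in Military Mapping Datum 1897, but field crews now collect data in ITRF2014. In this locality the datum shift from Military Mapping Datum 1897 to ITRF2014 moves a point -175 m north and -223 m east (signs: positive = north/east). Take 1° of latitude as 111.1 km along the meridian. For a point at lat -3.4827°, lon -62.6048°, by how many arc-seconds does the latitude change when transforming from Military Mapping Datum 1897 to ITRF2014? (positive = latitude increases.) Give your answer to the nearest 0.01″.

1° of latitude = 111.1 km, so Δφ = -175.0 / 111100 = -0.0015752° = -5.671″.

Δφ = -5.67″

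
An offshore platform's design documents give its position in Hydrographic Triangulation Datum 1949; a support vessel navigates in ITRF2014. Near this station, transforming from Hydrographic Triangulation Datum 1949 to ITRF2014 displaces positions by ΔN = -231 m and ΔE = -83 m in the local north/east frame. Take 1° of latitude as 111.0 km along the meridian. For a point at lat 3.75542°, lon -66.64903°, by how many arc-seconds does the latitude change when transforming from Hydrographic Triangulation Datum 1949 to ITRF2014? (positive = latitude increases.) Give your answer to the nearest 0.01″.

1° of latitude = 111.0 km, so Δφ = -231.0 / 111000 = -0.0020811° = -7.492″.

Δφ = -7.49″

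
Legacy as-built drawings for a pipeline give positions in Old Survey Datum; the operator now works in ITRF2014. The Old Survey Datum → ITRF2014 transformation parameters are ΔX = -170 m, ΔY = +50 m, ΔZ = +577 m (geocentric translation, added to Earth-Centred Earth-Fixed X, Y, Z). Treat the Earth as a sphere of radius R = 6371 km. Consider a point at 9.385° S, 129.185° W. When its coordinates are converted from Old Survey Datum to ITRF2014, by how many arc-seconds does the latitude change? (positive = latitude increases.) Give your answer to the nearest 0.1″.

Δφ = 18.8″

sin φ = -0.163068, cos φ = 0.986615, sin λ = -0.775110, cos λ = -0.631826.
North component: ΔN = −sin φ cos λ·ΔX − sin φ sin λ·ΔY + cos φ·ΔZ = −(-0.163068)(-0.631826)(-170) − (-0.163068)(-0.775110)(50) + (0.986615)(577) = 580.47 m.
1° of latitude spans πR/180 = 111195 m, so Δφ = 580.47 / 111195 × 3600 = 18.793″.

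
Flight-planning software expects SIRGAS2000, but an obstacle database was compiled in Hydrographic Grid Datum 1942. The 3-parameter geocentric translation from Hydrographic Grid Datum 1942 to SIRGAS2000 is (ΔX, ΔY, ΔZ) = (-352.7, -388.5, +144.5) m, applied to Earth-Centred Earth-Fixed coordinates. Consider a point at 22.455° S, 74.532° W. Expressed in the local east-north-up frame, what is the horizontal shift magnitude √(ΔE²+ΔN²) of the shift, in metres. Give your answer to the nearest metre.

505 m

At φ = -22.455°, λ = -74.532°: sin φ = -0.381958, cos φ = 0.924180, sin λ = -0.963780, cos λ = 0.266700.
ΔE = −sin λ·ΔX + cos λ·ΔY = −(-0.963780)·(-352.7) + (0.266700)·(-388.5) = -443.54 m.
ΔN = −sin φ cos λ·ΔX − sin φ sin λ·ΔY + cos φ·ΔZ = −(-0.381958)(0.266700)(-352.7) − (-0.381958)(-0.963780)(-388.5) + (0.924180)(144.5) = 240.63 m.
Horizontal magnitude = √(ΔE² + ΔN²) = √((-443.54)² + 240.63²) = 504.61 m.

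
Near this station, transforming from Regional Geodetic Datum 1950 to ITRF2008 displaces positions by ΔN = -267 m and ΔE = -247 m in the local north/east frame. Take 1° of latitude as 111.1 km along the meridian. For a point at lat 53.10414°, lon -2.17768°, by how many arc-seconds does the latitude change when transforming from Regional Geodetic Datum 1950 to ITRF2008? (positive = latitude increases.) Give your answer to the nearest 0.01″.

Δφ = -8.65″

1° of latitude = 111.1 km, so Δφ = -267.0 / 111100 = -0.0024032° = -8.652″.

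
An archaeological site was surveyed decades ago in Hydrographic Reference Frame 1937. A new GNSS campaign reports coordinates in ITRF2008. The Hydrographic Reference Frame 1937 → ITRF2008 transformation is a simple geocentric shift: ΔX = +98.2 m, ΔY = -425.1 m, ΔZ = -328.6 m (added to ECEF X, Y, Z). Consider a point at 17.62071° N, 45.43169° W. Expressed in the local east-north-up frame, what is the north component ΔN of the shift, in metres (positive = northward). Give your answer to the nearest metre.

ΔN = -426 m

At φ = 17.62071°, λ = -45.43169°: sin φ = 0.302714, cos φ = 0.953081, sin λ = -0.712414, cos λ = 0.701759.
ΔN = −sin φ cos λ·ΔX − sin φ sin λ·ΔY + cos φ·ΔZ = −(0.302714)(0.701759)(98.2) − (0.302714)(-0.712414)(-425.1) + (0.953081)(-328.6) = -425.72 m.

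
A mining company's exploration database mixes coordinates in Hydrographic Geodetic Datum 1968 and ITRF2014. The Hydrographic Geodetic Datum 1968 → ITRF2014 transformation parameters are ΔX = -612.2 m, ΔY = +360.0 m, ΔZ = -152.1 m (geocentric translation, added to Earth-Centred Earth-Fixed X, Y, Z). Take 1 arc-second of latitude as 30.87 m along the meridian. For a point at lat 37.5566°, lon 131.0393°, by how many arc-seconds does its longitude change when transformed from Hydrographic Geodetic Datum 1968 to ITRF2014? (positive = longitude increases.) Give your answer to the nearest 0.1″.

sin φ = 0.609545, cos φ = 0.792752, sin λ = 0.754259, cos λ = -0.656577.
East component: ΔE = −sin λ·ΔX + cos λ·ΔY = −(0.754259)(-612.2) + (-0.656577)(360.0) = 225.39 m.
1° of latitude spans 3600 × 30.87 = 111132 m; at latitude φ, 1° of longitude spans that × cos φ = 88100.1 m, so Δλ = 225.39 / 88100.1 × 3600 = 9.210″.

Δλ = 9.2″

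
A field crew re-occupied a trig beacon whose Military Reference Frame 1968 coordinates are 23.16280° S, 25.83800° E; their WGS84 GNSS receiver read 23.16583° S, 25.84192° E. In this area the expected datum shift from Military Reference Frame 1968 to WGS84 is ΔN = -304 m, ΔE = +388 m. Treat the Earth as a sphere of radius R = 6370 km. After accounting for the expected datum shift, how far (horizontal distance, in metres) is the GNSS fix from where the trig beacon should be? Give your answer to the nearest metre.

35 m

Observed coordinate differences: Δφ = -0.00303°, Δλ = +0.00392°.
Converting to metres (1° lat = 111177 m, cos φ = 0.919391): observed ΔN = -336.9 m, observed ΔE = 400.7 m.
Subtracting the expected shift leaves a residual of -336.9 − (-304) = -32.9 m north and 400.7 − (388) = 12.7 m east.
Residual distance = √((-32.9)² + 12.7²) = 35.2 m.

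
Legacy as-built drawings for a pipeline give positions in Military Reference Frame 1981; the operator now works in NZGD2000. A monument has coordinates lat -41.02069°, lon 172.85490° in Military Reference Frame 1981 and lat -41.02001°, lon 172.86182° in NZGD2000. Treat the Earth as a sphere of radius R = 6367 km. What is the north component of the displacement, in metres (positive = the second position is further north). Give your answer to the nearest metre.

ΔN = 76 m

Δφ = -41.02001° − -41.02069° = +0.00068°; Δλ = 172.86182° − 172.85490° = +0.00692°.
1° along a meridian = πR/180 = 111125 m.
ΔN = Δφ × 111125 = 75.6 m; ΔE = Δλ × 111125 × cos(-41.02069°) = +0.00692 × 111125 × 0.754473 = 580.2 m.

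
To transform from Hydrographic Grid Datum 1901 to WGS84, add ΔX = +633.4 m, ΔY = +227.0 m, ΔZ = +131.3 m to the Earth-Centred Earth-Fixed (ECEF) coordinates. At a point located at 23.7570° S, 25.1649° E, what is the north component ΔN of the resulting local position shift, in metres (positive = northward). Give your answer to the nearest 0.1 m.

At φ = -23.7570°, λ = 25.1649°: sin φ = -0.402859, cos φ = 0.915262, sin λ = 0.425225, cos λ = 0.905088.
ΔN = −sin φ cos λ·ΔX − sin φ sin λ·ΔY + cos φ·ΔZ = −(-0.402859)(0.905088)(633.4) − (-0.402859)(0.425225)(227.0) + (0.915262)(131.3) = 390.01 m.

ΔN = 390.0 m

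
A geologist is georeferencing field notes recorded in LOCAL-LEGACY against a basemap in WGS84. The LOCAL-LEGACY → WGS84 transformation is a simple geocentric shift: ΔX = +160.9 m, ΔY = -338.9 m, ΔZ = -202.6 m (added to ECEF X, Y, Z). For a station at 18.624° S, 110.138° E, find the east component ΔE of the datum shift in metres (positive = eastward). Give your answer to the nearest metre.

At φ = -18.624°, λ = 110.138°: sin φ = -0.319356, cos φ = 0.947635, sin λ = 0.938866, cos λ = -0.344282.
ΔE = −sin λ·ΔX + cos λ·ΔY = −(0.938866)·(160.9) + (-0.344282)·(-338.9) = -34.39 m.

ΔE = -34 m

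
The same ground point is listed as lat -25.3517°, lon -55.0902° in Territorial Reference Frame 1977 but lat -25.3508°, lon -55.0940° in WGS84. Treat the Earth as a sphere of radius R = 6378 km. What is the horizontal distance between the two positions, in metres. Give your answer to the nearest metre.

395 m

Δφ = -25.3508° − -25.3517° = +0.0009°; Δλ = -55.0940° − -55.0902° = -0.0038°.
1° along a meridian = πR/180 = 111317 m.
ΔN = Δφ × 111317 = 100.2 m; ΔE = Δλ × 111317 × cos(-25.3517°) = -0.0038 × 111317 × 0.903697 = -382.3 m.
Distance = √(ΔE² + ΔN²) = √((-382.3)² + 100.2²) = 395.2 m.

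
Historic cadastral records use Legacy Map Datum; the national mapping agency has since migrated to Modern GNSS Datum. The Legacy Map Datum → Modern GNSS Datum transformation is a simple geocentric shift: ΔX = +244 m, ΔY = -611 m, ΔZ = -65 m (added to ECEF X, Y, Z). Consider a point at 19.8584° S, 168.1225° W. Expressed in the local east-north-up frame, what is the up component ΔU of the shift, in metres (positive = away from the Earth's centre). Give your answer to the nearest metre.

ΔU = -84 m

At φ = -19.8584°, λ = -168.1225°: sin φ = -0.339697, cos φ = 0.940535, sin λ = -0.205820, cos λ = -0.978590.
ΔU = cos φ cos λ·ΔX + cos φ sin λ·ΔY + sin φ·ΔZ = (0.940535)(-0.978590)(244) + (0.940535)(-0.205820)(-611) + (-0.339697)(-65) = -84.22 m.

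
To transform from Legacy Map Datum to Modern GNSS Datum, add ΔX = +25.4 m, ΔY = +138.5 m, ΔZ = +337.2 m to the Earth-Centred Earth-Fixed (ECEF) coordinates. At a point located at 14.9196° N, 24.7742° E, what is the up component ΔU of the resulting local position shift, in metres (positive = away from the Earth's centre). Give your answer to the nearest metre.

ΔU = 165 m

The local up (radial) axis is (cos φ cos λ, cos φ sin λ, sin φ), giving ΔU = 22.285 + 56.081 + 86.817 = 165.18 m.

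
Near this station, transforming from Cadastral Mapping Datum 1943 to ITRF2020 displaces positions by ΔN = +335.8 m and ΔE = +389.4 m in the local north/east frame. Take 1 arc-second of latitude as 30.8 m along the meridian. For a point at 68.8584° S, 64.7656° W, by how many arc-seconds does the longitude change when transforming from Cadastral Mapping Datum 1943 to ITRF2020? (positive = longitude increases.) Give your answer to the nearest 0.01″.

At latitude -68.8584°, cos φ = 0.360674.
1″ of longitude at this latitude = 30.80 × cos φ = 11.1088 m, so Δλ = 389.4 / 11.1088 = 35.053″.

Δλ = 35.05″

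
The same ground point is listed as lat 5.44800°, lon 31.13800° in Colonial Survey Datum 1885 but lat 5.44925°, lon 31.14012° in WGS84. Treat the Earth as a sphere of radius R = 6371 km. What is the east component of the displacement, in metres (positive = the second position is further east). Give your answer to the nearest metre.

Δφ = 5.44925° − 5.44800° = +0.00125°; Δλ = 31.14012° − 31.13800° = +0.00212°.
1° along a meridian = πR/180 = 111195 m.
ΔN = Δφ × 111195 = 139.0 m; ΔE = Δλ × 111195 × cos(5.44800°) = +0.00212 × 111195 × 0.995483 = 234.7 m.

ΔE = 235 m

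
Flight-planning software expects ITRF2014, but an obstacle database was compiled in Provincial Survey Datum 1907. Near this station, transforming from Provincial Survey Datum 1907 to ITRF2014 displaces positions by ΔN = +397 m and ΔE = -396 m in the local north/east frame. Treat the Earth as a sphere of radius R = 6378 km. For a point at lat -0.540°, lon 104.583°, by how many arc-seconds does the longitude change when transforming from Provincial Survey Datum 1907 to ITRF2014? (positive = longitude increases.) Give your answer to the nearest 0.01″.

At latitude -0.540°, cos φ = 0.999956.
One radian of longitude at latitude φ spans R cos φ, so Δλ = ΔE / (R cos φ) = -396.0 / (6378000 × 0.999956) = -6.2091e-05 rad = -12.807″.

Δλ = -12.81″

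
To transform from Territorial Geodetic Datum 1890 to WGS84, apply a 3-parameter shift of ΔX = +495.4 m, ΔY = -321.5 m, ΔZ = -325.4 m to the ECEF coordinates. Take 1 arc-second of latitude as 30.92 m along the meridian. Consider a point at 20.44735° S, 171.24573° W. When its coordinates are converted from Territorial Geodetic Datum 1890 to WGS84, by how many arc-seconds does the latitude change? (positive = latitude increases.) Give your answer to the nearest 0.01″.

Δφ = -14.84″

sin φ = -0.349347, cos φ = 0.936994, sin λ = -0.152197, cos λ = -0.988350.
North component: ΔN = −sin φ cos λ·ΔX − sin φ sin λ·ΔY + cos φ·ΔZ = −(-0.349347)(-0.988350)(495.4) − (-0.349347)(-0.152197)(-321.5) + (0.936994)(-325.4) = -458.85 m.
1° of latitude spans 3600 × 30.92 = 111312 m, so Δφ = -458.85 / 111312 × 3600 = -14.840″.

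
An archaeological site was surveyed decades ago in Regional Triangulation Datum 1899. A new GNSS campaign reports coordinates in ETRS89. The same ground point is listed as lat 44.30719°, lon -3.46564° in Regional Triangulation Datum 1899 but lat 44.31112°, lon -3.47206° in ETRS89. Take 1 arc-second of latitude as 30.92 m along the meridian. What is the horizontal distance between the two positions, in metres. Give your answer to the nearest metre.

673 m

Δφ = 44.31112° − 44.30719° = +0.00393°; Δλ = -3.47206° − -3.46564° = -0.00642°.
1° of latitude = 3600 × 30.92 = 111312 m.
ΔN = Δφ × 111312 = 437.5 m; ΔE = Δλ × 111312 × cos(44.30719°) = -0.00642 × 111312 × 0.715605 = -511.4 m.
Distance = √(ΔE² + ΔN²) = √((-511.4)² + 437.5²) = 673.0 m.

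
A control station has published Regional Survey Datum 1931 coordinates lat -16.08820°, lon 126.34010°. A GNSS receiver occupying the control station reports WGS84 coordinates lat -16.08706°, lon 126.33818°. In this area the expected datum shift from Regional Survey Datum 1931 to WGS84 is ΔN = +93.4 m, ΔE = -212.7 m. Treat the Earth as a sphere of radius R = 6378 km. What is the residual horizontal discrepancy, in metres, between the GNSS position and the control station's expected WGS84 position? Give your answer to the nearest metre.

Observed coordinate differences: Δφ = +0.00114°, Δλ = -0.00192°.
Converting to metres (1° lat = 111317 m, cos φ = 0.960836): observed ΔN = 126.9 m, observed ΔE = -205.4 m.
Subtracting the expected shift leaves a residual of 126.9 − (93.4) = 33.5 m north and -205.4 − (-212.7) = 7.3 m east.
Residual distance = √(33.5² + 7.3²) = 34.3 m.

34 m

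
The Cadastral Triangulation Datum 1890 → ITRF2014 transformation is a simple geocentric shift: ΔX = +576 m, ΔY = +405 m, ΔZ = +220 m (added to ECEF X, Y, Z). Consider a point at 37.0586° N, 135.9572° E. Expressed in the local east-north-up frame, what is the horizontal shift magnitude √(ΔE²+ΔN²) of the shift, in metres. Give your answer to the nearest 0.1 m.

At φ = 37.0586°, λ = 135.9572°: sin φ = 0.602632, cos φ = 0.798020, sin λ = 0.695196, cos λ = -0.718821.
ΔE = −sin λ·ΔX + cos λ·ΔY = −(0.695196)·(576) + (-0.718821)·(405) = -691.56 m.
ΔN = −sin φ cos λ·ΔX − sin φ sin λ·ΔY + cos φ·ΔZ = −(0.602632)(-0.718821)(576) − (0.602632)(0.695196)(405) + (0.798020)(220) = 255.40 m.
Horizontal magnitude = √(ΔE² + ΔN²) = √((-691.56)² + 255.40²) = 737.21 m.

737.2 m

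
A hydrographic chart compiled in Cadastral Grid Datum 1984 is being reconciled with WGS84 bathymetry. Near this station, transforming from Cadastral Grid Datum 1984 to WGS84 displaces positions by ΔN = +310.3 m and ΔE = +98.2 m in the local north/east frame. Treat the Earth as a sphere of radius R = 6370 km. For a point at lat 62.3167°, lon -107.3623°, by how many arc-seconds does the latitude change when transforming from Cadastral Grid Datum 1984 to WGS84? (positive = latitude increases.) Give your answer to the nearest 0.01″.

On a sphere of radius R, 1 rad of latitude = R, so Δφ = ΔN / R = 310.3 / 6370000 = 4.8713e-05 rad = 10.048″.

Δφ = 10.05″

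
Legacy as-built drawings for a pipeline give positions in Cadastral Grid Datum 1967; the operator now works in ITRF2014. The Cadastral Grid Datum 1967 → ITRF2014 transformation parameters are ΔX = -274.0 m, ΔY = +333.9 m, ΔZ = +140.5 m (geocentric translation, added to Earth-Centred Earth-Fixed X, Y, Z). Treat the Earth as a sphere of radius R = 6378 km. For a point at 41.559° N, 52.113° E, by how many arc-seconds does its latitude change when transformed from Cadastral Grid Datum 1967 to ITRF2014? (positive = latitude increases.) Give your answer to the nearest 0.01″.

sin φ = 0.663391, cos φ = 0.748273, sin λ = 0.789223, cos λ = 0.614106.
North component: ΔN = −sin φ cos λ·ΔX − sin φ sin λ·ΔY + cos φ·ΔZ = −(0.663391)(0.614106)(-274.0) − (0.663391)(0.789223)(333.9) + (0.748273)(140.5) = 41.94 m.
1° of latitude spans πR/180 = 111317 m, so Δφ = 41.94 / 111317 × 3600 = 1.356″.

Δφ = 1.36″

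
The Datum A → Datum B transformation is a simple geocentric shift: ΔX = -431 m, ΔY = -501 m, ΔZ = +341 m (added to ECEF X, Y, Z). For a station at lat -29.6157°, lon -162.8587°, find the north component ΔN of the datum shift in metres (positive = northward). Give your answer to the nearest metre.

ΔN = 573 m

At φ = -29.6157°, λ = -162.8587°: sin φ = -0.494180, cos φ = 0.869360, sin λ = -0.294729, cos λ = -0.955581.
ΔN = −sin φ cos λ·ΔX − sin φ sin λ·ΔY + cos φ·ΔZ = −(-0.494180)(-0.955581)(-431) − (-0.494180)(-0.294729)(-501) + (0.869360)(341) = 572.95 m.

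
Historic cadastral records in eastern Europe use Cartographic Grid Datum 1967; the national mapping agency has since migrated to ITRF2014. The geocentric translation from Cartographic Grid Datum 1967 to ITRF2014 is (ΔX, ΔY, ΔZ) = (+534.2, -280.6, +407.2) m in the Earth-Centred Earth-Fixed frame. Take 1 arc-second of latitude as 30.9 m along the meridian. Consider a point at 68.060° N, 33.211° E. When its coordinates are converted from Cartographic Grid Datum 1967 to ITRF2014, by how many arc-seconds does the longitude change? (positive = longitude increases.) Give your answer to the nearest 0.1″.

Δλ = -45.7″

sin φ = 0.927576, cos φ = 0.373635, sin λ = 0.547724, cos λ = 0.836659.
East component: ΔE = −sin λ·ΔX + cos λ·ΔY = −(0.547724)(534.2) + (0.836659)(-280.6) = -527.36 m.
1° of latitude spans 3600 × 30.90 = 111240 m; at latitude φ, 1° of longitude spans that × cos φ = 41563.2 m, so Δλ = -527.36 / 41563.2 × 3600 = -45.677″.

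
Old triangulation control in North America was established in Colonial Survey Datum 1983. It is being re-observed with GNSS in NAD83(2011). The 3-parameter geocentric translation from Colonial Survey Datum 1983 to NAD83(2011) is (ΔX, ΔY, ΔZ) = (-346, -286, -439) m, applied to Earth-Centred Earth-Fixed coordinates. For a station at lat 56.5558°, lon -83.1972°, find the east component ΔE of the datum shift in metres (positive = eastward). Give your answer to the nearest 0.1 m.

ΔE = -377.4 m

At φ = 56.5558°, λ = -83.1972°: sin φ = 0.834423, cos φ = 0.551125, sin λ = -0.992960, cos λ = 0.118452.
ΔE = −sin λ·ΔX + cos λ·ΔY = −(-0.992960)·(-346) + (0.118452)·(-286) = -377.44 m.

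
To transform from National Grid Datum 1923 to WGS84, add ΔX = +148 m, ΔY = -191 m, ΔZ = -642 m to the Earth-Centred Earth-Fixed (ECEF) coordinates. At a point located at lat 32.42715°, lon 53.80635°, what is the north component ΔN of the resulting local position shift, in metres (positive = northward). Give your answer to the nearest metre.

ΔN = -506 m

The local north axis is (−sin φ cos λ, −sin φ sin λ, cos φ), giving ΔN = -46.864 + 82.655 − 541.895 = -506.10 m.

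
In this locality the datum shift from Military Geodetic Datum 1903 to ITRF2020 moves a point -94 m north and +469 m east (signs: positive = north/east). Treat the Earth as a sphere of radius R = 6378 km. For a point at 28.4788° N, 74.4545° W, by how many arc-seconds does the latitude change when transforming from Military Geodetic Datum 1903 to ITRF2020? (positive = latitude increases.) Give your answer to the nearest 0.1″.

Δφ = -3.0″

On a sphere of radius R, 1 rad of latitude = R, so Δφ = ΔN / R = -94.0 / 6378000 = -1.4738e-05 rad = -3.040″.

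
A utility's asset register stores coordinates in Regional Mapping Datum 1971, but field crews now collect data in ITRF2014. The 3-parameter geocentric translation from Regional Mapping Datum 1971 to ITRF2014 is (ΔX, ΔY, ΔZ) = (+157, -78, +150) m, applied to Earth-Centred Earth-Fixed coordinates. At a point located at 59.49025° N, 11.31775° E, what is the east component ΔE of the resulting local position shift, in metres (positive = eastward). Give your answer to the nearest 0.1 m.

ΔE = -107.3 m

At φ = 59.49025°, λ = 11.31775°: sin φ = 0.861543, cos φ = 0.507685, sin λ = 0.196250, cos λ = 0.980554.
ΔE = −sin λ·ΔX + cos λ·ΔY = −(0.196250)·(157) + (0.980554)·(-78) = -107.29 m.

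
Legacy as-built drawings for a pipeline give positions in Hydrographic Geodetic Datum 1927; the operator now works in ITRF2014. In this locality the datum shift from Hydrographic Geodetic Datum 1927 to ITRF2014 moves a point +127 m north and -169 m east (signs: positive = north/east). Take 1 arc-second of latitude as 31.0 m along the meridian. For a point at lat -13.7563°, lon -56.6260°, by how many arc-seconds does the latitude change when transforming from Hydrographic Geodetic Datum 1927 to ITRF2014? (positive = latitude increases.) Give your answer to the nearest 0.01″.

Δφ = 4.10″

1″ of latitude = 31.00 m, so Δφ = 127.0 / 31.00 = 4.097″.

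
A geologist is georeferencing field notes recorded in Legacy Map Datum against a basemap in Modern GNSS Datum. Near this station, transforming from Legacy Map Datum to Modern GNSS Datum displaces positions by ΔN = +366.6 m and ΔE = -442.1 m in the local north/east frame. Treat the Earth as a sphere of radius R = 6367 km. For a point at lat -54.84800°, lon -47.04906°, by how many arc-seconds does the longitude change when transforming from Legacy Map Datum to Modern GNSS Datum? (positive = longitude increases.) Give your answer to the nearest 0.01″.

Δλ = -24.88″

At latitude -54.84800°, cos φ = 0.575748.
One radian of longitude at latitude φ spans R cos φ, so Δλ = ΔE / (R cos φ) = -442.1 / (6367000 × 0.575748) = -1.2060e-04 rad = -24.876″.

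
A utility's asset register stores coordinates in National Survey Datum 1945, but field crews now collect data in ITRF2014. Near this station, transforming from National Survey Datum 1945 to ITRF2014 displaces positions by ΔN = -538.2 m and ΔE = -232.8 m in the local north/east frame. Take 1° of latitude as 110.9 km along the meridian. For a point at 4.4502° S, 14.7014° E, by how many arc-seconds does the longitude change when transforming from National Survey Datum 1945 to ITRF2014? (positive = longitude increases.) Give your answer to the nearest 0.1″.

At latitude -4.4502°, cos φ = 0.996985.
1° of longitude at this latitude = 110.9 × cos φ = 110.57 km, so Δλ = -232.8 / 110565.7 = -0.0021055° = -7.580″.

Δλ = -7.6″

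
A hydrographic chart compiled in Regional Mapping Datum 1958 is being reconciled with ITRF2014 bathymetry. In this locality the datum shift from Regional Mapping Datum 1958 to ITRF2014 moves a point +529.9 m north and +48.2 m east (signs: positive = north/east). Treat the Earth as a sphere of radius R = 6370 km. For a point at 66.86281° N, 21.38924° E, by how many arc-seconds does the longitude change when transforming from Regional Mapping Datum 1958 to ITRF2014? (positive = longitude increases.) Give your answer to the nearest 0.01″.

At latitude 66.86281°, cos φ = 0.392934.
One radian of longitude at latitude φ spans R cos φ, so Δλ = ΔE / (R cos φ) = 48.2 / (6370000 × 0.392934) = 1.9257e-05 rad = 3.972″.

Δλ = 3.97″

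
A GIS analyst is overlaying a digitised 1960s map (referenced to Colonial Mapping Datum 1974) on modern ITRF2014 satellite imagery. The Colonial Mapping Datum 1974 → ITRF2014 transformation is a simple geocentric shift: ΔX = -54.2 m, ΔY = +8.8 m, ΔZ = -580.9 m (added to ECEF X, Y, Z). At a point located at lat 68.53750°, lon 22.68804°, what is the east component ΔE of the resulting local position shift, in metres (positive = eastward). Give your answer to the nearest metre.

ΔE = 29 m

The local east axis at (φ, λ) is (−sin λ, cos λ, 0), so ΔE = −sin(22.68804°)·(-54.2) + cos(22.68804°)·8.8 = 29.02 m.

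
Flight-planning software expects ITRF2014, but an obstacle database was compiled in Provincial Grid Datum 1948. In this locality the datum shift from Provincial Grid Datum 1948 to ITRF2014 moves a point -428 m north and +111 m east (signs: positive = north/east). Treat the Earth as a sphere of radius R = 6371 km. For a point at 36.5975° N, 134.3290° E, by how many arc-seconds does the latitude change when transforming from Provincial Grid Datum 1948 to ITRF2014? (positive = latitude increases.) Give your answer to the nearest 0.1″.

On a sphere of radius R, 1 rad of latitude = R, so Δφ = ΔN / R = -428.0 / 6371000 = -6.7179e-05 rad = -13.857″.

Δφ = -13.9″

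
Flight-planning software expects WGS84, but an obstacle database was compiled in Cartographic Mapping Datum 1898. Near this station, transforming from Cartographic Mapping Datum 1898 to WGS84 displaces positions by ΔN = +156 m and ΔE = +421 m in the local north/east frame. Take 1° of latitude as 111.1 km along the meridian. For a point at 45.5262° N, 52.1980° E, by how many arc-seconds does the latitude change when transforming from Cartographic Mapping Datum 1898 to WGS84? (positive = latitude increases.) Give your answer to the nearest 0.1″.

1° of latitude = 111.1 km, so Δφ = 156.0 / 111100 = 0.0014041° = 5.055″.

Δφ = 5.1″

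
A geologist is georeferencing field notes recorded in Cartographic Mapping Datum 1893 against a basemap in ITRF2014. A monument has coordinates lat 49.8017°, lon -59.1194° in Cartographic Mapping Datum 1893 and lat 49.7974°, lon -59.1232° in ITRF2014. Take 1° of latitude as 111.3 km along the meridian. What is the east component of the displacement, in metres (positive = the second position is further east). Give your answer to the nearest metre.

ΔE = -273 m

Δφ = 49.7974° − 49.8017° = -0.0043°; Δλ = -59.1232° − -59.1194° = -0.0038°.
ΔN = Δφ × 111300 = -478.6 m; ΔE = Δλ × 111300 × cos(49.8017°) = -0.0038 × 111300 × 0.645435 = -273.0 m.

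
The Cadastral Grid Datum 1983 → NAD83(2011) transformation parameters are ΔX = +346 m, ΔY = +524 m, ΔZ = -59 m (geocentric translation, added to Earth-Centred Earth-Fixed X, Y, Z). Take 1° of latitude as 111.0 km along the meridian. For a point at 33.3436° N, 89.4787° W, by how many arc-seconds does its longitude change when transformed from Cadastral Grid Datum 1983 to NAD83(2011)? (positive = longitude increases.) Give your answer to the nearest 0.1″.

sin φ = 0.549659, cos φ = 0.835389, sin λ = -0.999959, cos λ = 0.009098.
East component: ΔE = −sin λ·ΔX + cos λ·ΔY = −(-0.999959)(346) + (0.009098)(524) = 350.75 m.
1° of latitude spans 111000 m; at latitude φ, 1° of longitude spans that × cos φ = 92728.2 m, so Δλ = 350.75 / 92728.2 × 3600 = 13.617″.

Δλ = 13.6″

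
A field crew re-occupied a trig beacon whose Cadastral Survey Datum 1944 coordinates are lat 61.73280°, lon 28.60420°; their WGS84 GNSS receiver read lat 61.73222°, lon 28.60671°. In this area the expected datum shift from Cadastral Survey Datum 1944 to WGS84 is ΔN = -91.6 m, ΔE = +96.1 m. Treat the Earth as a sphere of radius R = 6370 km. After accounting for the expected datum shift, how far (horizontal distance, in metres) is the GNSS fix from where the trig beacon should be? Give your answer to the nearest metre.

45 m

Observed coordinate differences: Δφ = -0.00058°, Δλ = +0.00251°.
Converting to metres (1° lat = 111177 m, cos φ = 0.473584): observed ΔN = -64.5 m, observed ΔE = 132.2 m.
Subtracting the expected shift leaves a residual of -64.5 − (-91.6) = 27.1 m north and 132.2 − (96.1) = 36.1 m east.
Residual distance = √(27.1² + 36.1²) = 45.1 m.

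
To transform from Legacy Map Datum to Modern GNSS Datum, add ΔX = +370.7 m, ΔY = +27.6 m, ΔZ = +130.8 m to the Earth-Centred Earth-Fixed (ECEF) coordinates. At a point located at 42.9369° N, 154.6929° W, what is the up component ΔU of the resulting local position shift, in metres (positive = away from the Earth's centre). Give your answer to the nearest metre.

ΔU = -165 m

At φ = 42.9369°, λ = -154.6929°: sin φ = 0.681193, cos φ = 0.732104, sin λ = -0.427470, cos λ = -0.904030.
ΔU = cos φ cos λ·ΔX + cos φ sin λ·ΔY + sin φ·ΔZ = (0.732104)(-0.904030)(370.7) + (0.732104)(-0.427470)(27.6) + (0.681193)(130.8) = -164.88 m.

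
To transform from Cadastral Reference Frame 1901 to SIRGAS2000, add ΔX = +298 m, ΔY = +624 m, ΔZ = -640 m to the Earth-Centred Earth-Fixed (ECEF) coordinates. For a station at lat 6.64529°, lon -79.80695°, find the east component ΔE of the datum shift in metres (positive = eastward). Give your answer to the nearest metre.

ΔE = 404 m

At φ = 6.64529°, λ = -79.80695°: sin φ = 0.115722, cos φ = 0.993282, sin λ = -0.984217, cos λ = 0.176965.
ΔE = −sin λ·ΔX + cos λ·ΔY = −(-0.984217)·(298) + (0.176965)·(624) = 403.72 m.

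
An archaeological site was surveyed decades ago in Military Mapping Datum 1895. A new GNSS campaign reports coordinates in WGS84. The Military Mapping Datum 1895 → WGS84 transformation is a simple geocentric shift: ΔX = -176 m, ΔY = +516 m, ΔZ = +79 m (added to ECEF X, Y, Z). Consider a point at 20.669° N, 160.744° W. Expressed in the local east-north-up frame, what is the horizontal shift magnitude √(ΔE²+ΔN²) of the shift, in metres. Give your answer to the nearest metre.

550 m

At φ = 20.669°, λ = -160.744°: sin φ = 0.352969, cos φ = 0.935635, sin λ = -0.329790, cos λ = -0.944054.
ΔE = −sin λ·ΔX + cos λ·ΔY = −(-0.329790)·(-176) + (-0.944054)·(516) = -545.18 m.
ΔN = −sin φ cos λ·ΔX − sin φ sin λ·ΔY + cos φ·ΔZ = −(0.352969)(-0.944054)(-176) − (0.352969)(-0.329790)(516) + (0.935635)(79) = 75.33 m.
Horizontal magnitude = √(ΔE² + ΔN²) = √((-545.18)² + 75.33²) = 550.36 m.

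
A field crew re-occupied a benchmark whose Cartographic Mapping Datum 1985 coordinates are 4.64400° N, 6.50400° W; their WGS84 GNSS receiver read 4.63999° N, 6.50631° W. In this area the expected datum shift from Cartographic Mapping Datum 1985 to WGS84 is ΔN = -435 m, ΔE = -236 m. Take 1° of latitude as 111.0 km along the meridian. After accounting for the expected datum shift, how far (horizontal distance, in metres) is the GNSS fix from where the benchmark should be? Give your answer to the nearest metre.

22 m

Observed coordinate differences: Δφ = -0.00401°, Δλ = -0.00231°.
Converting to metres (1° lat = 111000 m, cos φ = 0.996717): observed ΔN = -445.1 m, observed ΔE = -255.6 m.
Subtracting the expected shift leaves a residual of -445.1 − (-435) = -10.1 m north and -255.6 − (-236) = -19.6 m east.
Residual distance = √((-10.1)² + (-19.6)²) = 22.0 m.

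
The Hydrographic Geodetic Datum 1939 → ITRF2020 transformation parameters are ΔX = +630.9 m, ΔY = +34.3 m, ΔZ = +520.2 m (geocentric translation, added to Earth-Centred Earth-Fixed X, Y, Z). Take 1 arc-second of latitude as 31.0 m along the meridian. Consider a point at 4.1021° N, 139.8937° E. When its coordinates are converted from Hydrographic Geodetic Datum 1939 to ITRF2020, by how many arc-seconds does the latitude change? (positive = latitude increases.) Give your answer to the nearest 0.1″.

Δφ = 17.8″

sin φ = 0.071534, cos φ = 0.997438, sin λ = 0.644208, cos λ = -0.764851.
North component: ΔN = −sin φ cos λ·ΔX − sin φ sin λ·ΔY + cos φ·ΔZ = −(0.071534)(-0.764851)(630.9) − (0.071534)(0.644208)(34.3) + (0.997438)(520.2) = 551.81 m.
1° of latitude spans 3600 × 31.00 = 111600 m, so Δφ = 551.81 / 111600 × 3600 = 17.800″.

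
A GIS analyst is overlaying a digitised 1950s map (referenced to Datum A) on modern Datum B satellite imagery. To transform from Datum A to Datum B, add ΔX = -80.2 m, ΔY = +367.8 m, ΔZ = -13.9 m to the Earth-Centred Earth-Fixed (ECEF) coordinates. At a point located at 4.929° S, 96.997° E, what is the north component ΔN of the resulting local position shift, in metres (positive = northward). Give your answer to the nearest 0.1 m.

The local north axis is (−sin φ cos λ, −sin φ sin λ, cos φ), giving ΔN = 0.839 + 31.366 − 13.849 = 18.36 m.

ΔN = 18.4 m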